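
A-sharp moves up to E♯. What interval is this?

Counting letters A–B–C–D–E gives a fifth.
A#→E# = 7 semitones, exactly the perfect fifth.

perfect fifth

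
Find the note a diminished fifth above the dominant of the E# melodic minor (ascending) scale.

F#

The dominant of E# melodic minor (ascending) is B#.
A diminished fifth (6 semitones) above B# lands on the letter F, giving F#.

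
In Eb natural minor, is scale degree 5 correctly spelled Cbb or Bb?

Bb

Each scale degree takes a distinct letter name. Degree 5 of a scale on E must use the letter B.
Bb and Cbb are enharmonically the same pitch, but only Bb uses the letter B, so it is the correct spelling here.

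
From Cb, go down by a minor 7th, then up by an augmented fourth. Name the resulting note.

G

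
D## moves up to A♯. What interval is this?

diminished fifth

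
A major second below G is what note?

F

A second below G lands on the letter F.
A major second spans 2 semitones, so G moves to pitch class 5. On the letter F that is F.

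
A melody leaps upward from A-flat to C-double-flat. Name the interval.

The letter names run A→C, a span of 2 letter steps, so the interval is some kind of third.
Ab to Cbb is 2 semitones. A major third is 4, so 2 makes it diminished.

diminished third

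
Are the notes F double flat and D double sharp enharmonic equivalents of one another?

Two spellings are enharmonically equivalent only if they share a pitch class.
Here Fbb → 3, D## → 4; 3 ≠ 4, so they are not.

No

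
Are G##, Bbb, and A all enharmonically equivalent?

G## is pitch class 9; Bbb is pitch class 9; A is pitch class 9.
All spellings map to pitch class 9, so they are enharmonically equivalent.

Yes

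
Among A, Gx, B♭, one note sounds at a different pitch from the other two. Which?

Bb

In 12-tone equal temperament, enharmonic equivalents share a pitch class. A is pitch class 9; G## is pitch class 9; Bb is pitch class 10.
A and G## share pitch class 9, while Bb is pitch class 10.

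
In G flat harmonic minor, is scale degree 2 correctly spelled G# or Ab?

Ab

Each scale degree takes a distinct letter name. Degree 2 of a scale on G must use the letter A.
Ab and G# are enharmonically the same pitch, but only Ab uses the letter A, so it is the correct spelling here.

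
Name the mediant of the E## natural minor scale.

G##

Degree 3 takes the letter 2 steps above E, which is G.
In natural minor, degree 3 sits 3 semitones above the tonic. E## + 3 semitones is pitch class 9, spelled on G as G##.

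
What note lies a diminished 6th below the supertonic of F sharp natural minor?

The supertonic of F# natural minor is G#.
A diminished sixth (7 semitones) below G# lands on the letter B, giving B##.

B##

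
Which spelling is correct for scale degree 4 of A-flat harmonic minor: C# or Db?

Db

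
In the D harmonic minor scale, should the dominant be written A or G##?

Each scale degree takes a distinct letter name. Degree 5 of a scale on D must use the letter A.
A and G## are enharmonically the same pitch, but only A uses the letter A, so it is the correct spelling here.

A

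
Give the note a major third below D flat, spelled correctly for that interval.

Bbb

D down a major third is Bb, so the target letter is B.
From Db, a major third is 4 semitones down: Bbb.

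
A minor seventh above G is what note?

A seventh above G lands on the letter F.
A minor seventh spans 10 semitones, so G moves to pitch class 5. On the letter F that is F.

F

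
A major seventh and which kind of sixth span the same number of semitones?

doubly augmented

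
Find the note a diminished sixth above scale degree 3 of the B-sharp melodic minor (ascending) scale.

Scale degree 3 of B# melodic minor (ascending) is D#.
A diminished sixth (7 semitones) above D# lands on the letter B, giving Bb.

Bb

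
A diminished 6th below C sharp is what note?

E##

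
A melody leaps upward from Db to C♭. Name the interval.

minor seventh

Counting letters D–E–F–G–A–B–C gives a seventh.
Db→Cb = 10 semitones, 1 narrower than the major seventh (11), so minor.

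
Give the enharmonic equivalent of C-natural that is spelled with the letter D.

Dbb

Plain D sits 2 semitones above C, so on the letter D the same pitch needs a double flat: Dbb.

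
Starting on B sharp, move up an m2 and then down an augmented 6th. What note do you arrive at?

Eb

A minor second up from B# is C# (letter C, 1 semitone up).
An augmented sixth down from C# is Eb (letter E, 10 semitones down).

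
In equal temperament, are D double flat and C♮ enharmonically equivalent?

Yes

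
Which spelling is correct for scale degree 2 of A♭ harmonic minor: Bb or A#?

Each scale degree takes a distinct letter name. Degree 2 of a scale on A must use the letter B.
Bb and A# are enharmonically the same pitch, but only Bb uses the letter B, so it is the correct spelling here.

Bb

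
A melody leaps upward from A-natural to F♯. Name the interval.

major sixth

The letter names run A→F, a span of 5 letter steps, so the interval is some kind of sixth.
A to F# is 9 semitones. A major sixth is 9, so 9 makes it major.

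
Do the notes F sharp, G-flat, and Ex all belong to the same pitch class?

F# = pitch class 6 and Gb = pitch class 6 and E## = pitch class 6 — the same pitch class, so they are enharmonic equivalents.

Yes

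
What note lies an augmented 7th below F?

Gbb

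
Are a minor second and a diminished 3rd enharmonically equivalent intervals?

No

A minor second spans 1 semitone; a diminished third spans 2.
The spans differ, so they are not enharmonic equivalents.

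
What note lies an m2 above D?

A second above D lands on the letter E.
A minor second spans 1 semitone, so D moves to pitch class 3. On the letter E that is Eb.

Eb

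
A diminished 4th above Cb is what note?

A fourth above C lands on the letter F.
A diminished fourth spans 4 semitones, so Cb moves to pitch class 3. On the letter F that is Fbb.

Fbb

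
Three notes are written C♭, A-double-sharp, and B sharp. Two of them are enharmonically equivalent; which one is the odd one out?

B#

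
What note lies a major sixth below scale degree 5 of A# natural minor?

Scale degree 5 of A# natural minor is E#.
A major sixth (9 semitones) below E# lands on the letter G, giving G#.

G#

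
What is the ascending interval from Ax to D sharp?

diminished fourth

The letter names run A→D, a span of 3 letter steps, so the interval is some kind of fourth.
A## to D# is 4 semitones. A perfect fourth is 5, so 4 makes it diminished.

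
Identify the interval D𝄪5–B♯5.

minor sixth

The letter names run D→B, a span of 5 letter steps, so the interval is some kind of sixth.
D## to B# is 8 semitones. A major sixth is 9, so 8 makes it minor.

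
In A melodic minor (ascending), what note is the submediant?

F#

Degree 6 takes the letter 5 steps above A, which is F.
In melodic minor (ascending), degree 6 sits 9 semitones above the tonic. A + 9 semitones is pitch class 6, spelled on F as F#.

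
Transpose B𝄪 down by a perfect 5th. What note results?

A fifth below B lands on the letter E.
A perfect fifth spans 7 semitones, so B## moves to pitch class 6. On the letter E that is E##.

E##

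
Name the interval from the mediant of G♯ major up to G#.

The mediant of G# major is B#.
B# up to G#: letters B→G make it a sixth; 8 semitones makes it minor.

minor sixth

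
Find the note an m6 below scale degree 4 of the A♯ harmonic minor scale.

F##

Scale degree 4 of A# harmonic minor is D#.
A minor sixth (8 semitones) below D# lands on the letter F, giving F##.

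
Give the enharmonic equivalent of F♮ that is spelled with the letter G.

Gbb

F is pitch class 5. The letter G alone is pitch class 7.
To reach pitch class 5 from G requires an offset of -2 semitones, i.e. double flat: Gbb.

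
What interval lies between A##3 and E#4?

The letter names run A→E, a span of 4 letter steps, so the interval is some kind of fifth.
A## to E# is 6 semitones. A perfect fifth is 7, so 6 makes it diminished.

diminished fifth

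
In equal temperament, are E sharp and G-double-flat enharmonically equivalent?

E# = pitch class 5 and Gbb = pitch class 5 — the same pitch class, so they are enharmonic equivalents.

Yes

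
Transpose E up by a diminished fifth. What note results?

A fifth above E lands on the letter B.
A diminished fifth spans 6 semitones, so E moves to pitch class 10. On the letter B that is Bb.

Bb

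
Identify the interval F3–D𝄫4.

diminished sixth

Counting letters F–G–A–B–C–D gives a sixth.
F→Dbb = 7 semitones, 2 narrower than the major sixth (9), so diminished.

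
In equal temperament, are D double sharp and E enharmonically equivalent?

Yes

D## = pitch class 4 and E = pitch class 4 — the same pitch class, so they are enharmonic equivalents.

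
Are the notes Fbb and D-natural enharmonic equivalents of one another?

No

Two spellings are enharmonically equivalent only if they share a pitch class.
Here Fbb → 3, D → 2; 2 ≠ 3, so they are not.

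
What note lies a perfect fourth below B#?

F##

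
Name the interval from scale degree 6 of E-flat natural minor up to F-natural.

augmented fourth

Scale degree 6 of Eb natural minor is Cb.
Cb up to F: letters C→F make it a fourth; 6 semitones makes it augmented.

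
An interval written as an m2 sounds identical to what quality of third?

A minor second spans 1 semitone.
A third spanning 1 semitone is doubly diminished (the major third is 4).

doubly diminished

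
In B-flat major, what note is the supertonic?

C

The Bb major scale runs Bb C D Eb F G A.
Degree 2 is C.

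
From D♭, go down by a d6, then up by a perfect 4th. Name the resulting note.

B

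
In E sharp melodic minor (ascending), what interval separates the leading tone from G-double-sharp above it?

The leading tone of E# melodic minor (ascending) is D##.
D## up to G##: letters D→G make it a fourth; 5 semitones makes it perfect.

perfect fourth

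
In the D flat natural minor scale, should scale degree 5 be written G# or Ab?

Ab

Each scale degree takes a distinct letter name. Degree 5 of a scale on D must use the letter A.
Ab and G# are enharmonically the same pitch, but only Ab uses the letter A, so it is the correct spelling here.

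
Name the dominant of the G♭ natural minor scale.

The Gb natural minor scale runs Gb Ab Bbb Cb Db Ebb Fb.
Degree 5 is Db.

Db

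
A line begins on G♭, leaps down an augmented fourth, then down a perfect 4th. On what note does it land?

An augmented fourth down from Gb is Dbb (letter D, 6 semitones down).
A perfect fourth down from Dbb is Abb (letter A, 5 semitones down).

Abb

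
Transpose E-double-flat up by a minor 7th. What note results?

Dbb

E up a major seventh is D#, so the target letter is D.
From Ebb, a minor seventh is 10 semitones up: Dbb.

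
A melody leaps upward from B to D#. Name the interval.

major third

Counting letters B–C–D gives a third.
B→D# = 4 semitones, exactly the major third.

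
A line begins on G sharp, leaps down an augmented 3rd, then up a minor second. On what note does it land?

An augmented third down from G# is Eb (letter E, 5 semitones down).
A minor second up from Eb is Fb (letter F, 1 semitone up).

Fb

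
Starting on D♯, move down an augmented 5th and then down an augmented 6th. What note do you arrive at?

An augmented fifth down from D# is G (letter G, 8 semitones down).
An augmented sixth down from G is Bbb (letter B, 10 semitones down).

Bbb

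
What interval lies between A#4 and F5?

diminished sixth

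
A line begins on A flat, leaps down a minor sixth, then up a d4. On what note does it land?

A minor sixth down from Ab is C (letter C, 8 semitones down).
A diminished fourth up from C is Fb (letter F, 4 semitones up).

Fb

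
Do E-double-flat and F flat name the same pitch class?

Two spellings are enharmonically equivalent only if they share a pitch class.
Here Ebb → 2, Fb → 4; 2 ≠ 4, so they are not.

No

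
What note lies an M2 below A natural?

G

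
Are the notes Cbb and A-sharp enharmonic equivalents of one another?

Cbb = pitch class 10 and A# = pitch class 10 — the same pitch class, so they are enharmonic equivalents.

Yes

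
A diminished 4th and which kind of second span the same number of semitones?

doubly augmented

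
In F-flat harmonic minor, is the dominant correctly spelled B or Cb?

Cb

Each scale degree takes a distinct letter name. Degree 5 of a scale on F must use the letter C.
Cb and B are enharmonically the same pitch, but only Cb uses the letter C, so it is the correct spelling here.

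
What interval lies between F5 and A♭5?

minor third

The letter names run F→A, a span of 2 letter steps, so the interval is some kind of third.
F to Ab is 3 semitones. A major third is 4, so 3 makes it minor.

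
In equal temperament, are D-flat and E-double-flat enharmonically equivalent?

No

Db is pitch class 1; Ebb is pitch class 2.
The pitch classes differ (1 vs. 2), so they are not enharmonic equivalents.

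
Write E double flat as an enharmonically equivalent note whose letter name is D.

D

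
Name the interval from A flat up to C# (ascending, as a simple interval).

augmented third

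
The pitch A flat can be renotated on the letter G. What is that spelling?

Plain G sits 1 semitone below Ab, so on the letter G the same pitch needs a sharp: G#.

G#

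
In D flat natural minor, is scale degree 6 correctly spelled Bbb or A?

Bbb

Each scale degree takes a distinct letter name. Degree 6 of a scale on D must use the letter B.
Bbb and A are enharmonically the same pitch, but only Bbb uses the letter B, so it is the correct spelling here.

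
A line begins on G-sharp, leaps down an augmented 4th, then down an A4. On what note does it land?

Ab

An augmented fourth down from G# is D (letter D, 6 semitones down).
An augmented fourth down from D is Ab (letter A, 6 semitones down).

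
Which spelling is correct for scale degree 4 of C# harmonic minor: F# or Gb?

Each scale degree takes a distinct letter name. Degree 4 of a scale on C must use the letter F.
F# and Gb are enharmonically the same pitch, but only F# uses the letter F, so it is the correct spelling here.

F#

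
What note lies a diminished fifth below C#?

A fifth below C lands on the letter F.
A diminished fifth spans 6 semitones, so C# moves to pitch class 7. On the letter F that is F##.

F##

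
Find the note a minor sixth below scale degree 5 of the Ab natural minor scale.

G

Scale degree 5 of Ab natural minor is Eb.
A minor sixth (8 semitones) below Eb lands on the letter G, giving G.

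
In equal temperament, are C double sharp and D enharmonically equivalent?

C## is pitch class 2; D is pitch class 2.
All spellings map to pitch class 2, so they are enharmonically equivalent.

Yes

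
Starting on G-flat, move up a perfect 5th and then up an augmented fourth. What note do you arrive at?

A perfect fifth up from Gb is Db (letter D, 7 semitones up).
An augmented fourth up from Db is G (letter G, 6 semitones up).

G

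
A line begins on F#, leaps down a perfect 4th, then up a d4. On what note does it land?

F

A perfect fourth down from F# is C# (letter C, 5 semitones down).
A diminished fourth up from C# is F (letter F, 4 semitones up).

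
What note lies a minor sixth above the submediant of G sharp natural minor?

The submediant of G# natural minor is E.
A minor sixth (8 semitones) above E lands on the letter C, giving C.

C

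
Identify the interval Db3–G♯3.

doubly augmented fourth

The letter names run D→G, a span of 3 letter steps, so the interval is some kind of fourth.
Db to G# is 7 semitones. A perfect fourth is 5, so 7 makes it doubly augmented.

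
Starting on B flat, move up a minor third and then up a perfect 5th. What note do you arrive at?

Ab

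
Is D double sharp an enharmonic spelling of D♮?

No

D## is pitch class 4; D is pitch class 2.
The pitch classes differ (4 vs. 2), so they are not enharmonic equivalents.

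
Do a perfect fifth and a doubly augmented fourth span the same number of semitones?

A perfect fifth spans 7 semitones; a doubly augmented fourth spans 7.
They are enharmonically equivalent.

Yes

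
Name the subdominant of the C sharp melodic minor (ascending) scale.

F#

Degree 4 takes the letter 3 steps above C, which is F.
In melodic minor (ascending), degree 4 sits 5 semitones above the tonic. C# + 5 semitones is pitch class 6, spelled on F as F#.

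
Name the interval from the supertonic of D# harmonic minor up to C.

The supertonic of D# harmonic minor is E#.
E# up to C: letters E→C make it a sixth; 7 semitones makes it diminished.

diminished sixth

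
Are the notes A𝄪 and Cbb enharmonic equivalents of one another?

No

Two spellings are enharmonically equivalent only if they share a pitch class.
Here A## → 11, Cbb → 10; 10 ≠ 11, so they are not.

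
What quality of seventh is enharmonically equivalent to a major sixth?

diminished

A major sixth spans 9 semitones.
A seventh spanning 9 semitones is diminished (the major seventh is 11).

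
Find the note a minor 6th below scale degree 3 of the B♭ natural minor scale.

Scale degree 3 of Bb natural minor is Db.
A minor sixth (8 semitones) below Db lands on the letter F, giving F.

F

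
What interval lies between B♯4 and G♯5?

minor sixth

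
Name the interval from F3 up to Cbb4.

doubly diminished fifth

Counting letters F–G–A–B–C gives a fifth.
F→Cbb = 5 semitones, 2 narrower than the perfect fifth (7), so doubly diminished.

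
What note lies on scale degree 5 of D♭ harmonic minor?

Degree 5 takes the letter 4 steps above D, which is A.
In harmonic minor, degree 5 sits 7 semitones above the tonic. Db + 7 semitones is pitch class 8, spelled on A as Ab.

Ab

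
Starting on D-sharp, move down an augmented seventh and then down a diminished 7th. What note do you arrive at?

F#

An augmented seventh down from D# is Eb (letter E, 12 semitones down).
A diminished seventh down from Eb is F# (letter F, 9 semitones down).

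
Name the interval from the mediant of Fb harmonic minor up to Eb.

The mediant of Fb harmonic minor is Abb.
Abb up to Eb: letters A→E make it a fifth; 8 semitones makes it augmented.

augmented fifth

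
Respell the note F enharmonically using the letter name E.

E#

F is pitch class 5. The letter E alone is pitch class 4.
To reach pitch class 5 from E requires an offset of +1 semitone, i.e. sharp: E#.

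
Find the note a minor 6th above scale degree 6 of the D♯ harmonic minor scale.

Scale degree 6 of D# harmonic minor is B.
A minor sixth (8 semitones) above B lands on the letter G, giving G.

G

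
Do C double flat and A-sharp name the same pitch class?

Cbb is pitch class 10; A# is pitch class 10.
All spellings map to pitch class 10, so they are enharmonically equivalent.

Yes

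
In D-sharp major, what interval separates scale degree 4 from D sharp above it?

perfect fifth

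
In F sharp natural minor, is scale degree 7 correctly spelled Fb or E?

E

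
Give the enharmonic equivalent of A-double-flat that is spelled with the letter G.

G

Abb is pitch class 7. The letter G alone is pitch class 7.
Pitch class 7 on G needs no accidental: G.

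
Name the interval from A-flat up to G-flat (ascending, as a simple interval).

minor seventh

The letter names run A→G, a span of 6 letter steps, so the interval is some kind of seventh.
Ab to Gb is 10 semitones. A major seventh is 11, so 10 makes it minor.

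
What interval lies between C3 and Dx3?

doubly augmented second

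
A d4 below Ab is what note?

A down a perfect fourth is E, so the target letter is E.
From Ab, a diminished fourth is 4 semitones down: E.

E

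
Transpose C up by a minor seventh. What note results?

Bb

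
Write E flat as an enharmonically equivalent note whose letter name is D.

Plain D sits 1 semitone below Eb, so on the letter D the same pitch needs a sharp: D#.

D#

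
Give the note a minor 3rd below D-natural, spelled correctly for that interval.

A third below D lands on the letter B.
A minor third spans 3 semitones, so D moves to pitch class 11. On the letter B that is B.

B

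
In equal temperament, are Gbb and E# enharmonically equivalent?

Yes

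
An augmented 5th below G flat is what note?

G down a perfect fifth is C, so the target letter is C.
From Gb, an augmented fifth is 8 semitones down: Cbb.

Cbb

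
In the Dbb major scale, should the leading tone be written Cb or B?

Cb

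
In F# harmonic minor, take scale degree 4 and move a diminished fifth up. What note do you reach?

F

Scale degree 4 of F# harmonic minor is B.
A diminished fifth (6 semitones) above B lands on the letter F, giving F.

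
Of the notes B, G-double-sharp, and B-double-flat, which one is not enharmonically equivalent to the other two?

B

In 12-tone equal temperament, enharmonic equivalents share a pitch class. B is pitch class 11; G## is pitch class 9; Bbb is pitch class 9.
G## and Bbb share pitch class 9, while B is pitch class 11.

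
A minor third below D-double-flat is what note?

Bbb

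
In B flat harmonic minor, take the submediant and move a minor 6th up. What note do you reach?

Ebb

The submediant of Bb harmonic minor is Gb.
A minor sixth (8 semitones) above Gb lands on the letter E, giving Ebb.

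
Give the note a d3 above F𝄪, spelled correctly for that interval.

A third above F lands on the letter A.
A diminished third spans 2 semitones, so F## moves to pitch class 9. On the letter A that is A.

A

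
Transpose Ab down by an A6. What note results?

A sixth below A lands on the letter C.
An augmented sixth spans 10 semitones, so Ab moves to pitch class 10. On the letter C that is Cbb.

Cbb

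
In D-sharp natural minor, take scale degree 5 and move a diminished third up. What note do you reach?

C

Scale degree 5 of D# natural minor is A#.
A diminished third (2 semitones) above A# lands on the letter C, giving C.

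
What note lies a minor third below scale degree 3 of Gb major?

Scale degree 3 of Gb major is Bb.
A minor third (3 semitones) below Bb lands on the letter G, giving G.

G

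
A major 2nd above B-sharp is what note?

C##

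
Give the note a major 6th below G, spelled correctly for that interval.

G down a major sixth is Bb, so the target letter is B.
From G, a major sixth is 9 semitones down: Bb.

Bb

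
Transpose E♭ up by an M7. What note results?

E up a major seventh is D#, so the target letter is D.
From Eb, a major seventh is 11 semitones up: D.

D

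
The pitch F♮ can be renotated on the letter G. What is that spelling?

Plain G sits 2 semitones above F, so on the letter G the same pitch needs a double flat: Gbb.

Gbb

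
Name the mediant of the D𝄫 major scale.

Fb

Degree 3 takes the letter 2 steps above D, which is F.
In major, degree 3 sits 4 semitones above the tonic. Dbb + 4 semitones is pitch class 4, spelled on F as Fb.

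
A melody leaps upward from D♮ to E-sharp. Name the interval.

The letter names run D→E, a span of 1 letter step, so the interval is some kind of second.
D to E# is 3 semitones. A major second is 2, so 3 makes it augmented.

augmented second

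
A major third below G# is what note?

G down a major third is Eb, so the target letter is E.
From G#, a major third is 4 semitones down: E.

E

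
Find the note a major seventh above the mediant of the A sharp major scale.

The mediant of A# major is C##.
A major seventh (11 semitones) above C## lands on the letter B, giving B##.

B##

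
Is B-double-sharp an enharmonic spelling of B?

B## is pitch class 1; B is pitch class 11.
The pitch classes differ (1 vs. 11), so they are not enharmonic equivalents.

No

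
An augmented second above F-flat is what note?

G

A second above F lands on the letter G.
An augmented second spans 3 semitones, so Fb moves to pitch class 7. On the letter G that is G.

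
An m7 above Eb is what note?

A seventh above E lands on the letter D.
A minor seventh spans 10 semitones, so Eb moves to pitch class 1. On the letter D that is Db.

Db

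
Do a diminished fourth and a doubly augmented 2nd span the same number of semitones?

Yes

A diminished fourth spans 4 semitones; a doubly augmented second spans 4.
They are enharmonically equivalent.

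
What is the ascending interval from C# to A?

minor sixth

The letter names run C→A, a span of 5 letter steps, so the interval is some kind of sixth.
C# to A is 8 semitones. A major sixth is 9, so 8 makes it minor.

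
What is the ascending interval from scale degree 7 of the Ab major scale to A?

Scale degree 7 of Ab major is G.
G up to A: letters G→A make it a second; 2 semitones makes it major.

major second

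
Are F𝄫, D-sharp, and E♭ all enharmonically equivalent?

Fbb = pitch class 3 and D# = pitch class 3 and Eb = pitch class 3 — the same pitch class, so they are enharmonic equivalents.

Yes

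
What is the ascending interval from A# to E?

diminished fifth

The letter names run A→E, a span of 4 letter steps, so the interval is some kind of fifth.
A# to E is 6 semitones. A perfect fifth is 7, so 6 makes it diminished.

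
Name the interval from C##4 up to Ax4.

Counting letters C–D–E–F–G–A gives a sixth.
C##→A## = 9 semitones, exactly the major sixth.

major sixth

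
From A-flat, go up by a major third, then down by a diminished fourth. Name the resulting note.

A major third up from Ab is C (letter C, 4 semitones up).
A diminished fourth down from C is G# (letter G, 4 semitones down).

G#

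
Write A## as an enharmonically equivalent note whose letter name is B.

A## is pitch class 11. The letter B alone is pitch class 11.
Pitch class 11 on B needs no accidental: B.

B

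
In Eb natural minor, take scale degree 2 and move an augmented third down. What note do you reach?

Scale degree 2 of Eb natural minor is F.
An augmented third (5 semitones) below F lands on the letter D, giving Dbb.

Dbb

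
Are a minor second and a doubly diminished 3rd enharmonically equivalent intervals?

A minor second spans 1 semitone; a doubly diminished third spans 1.
They are enharmonically equivalent.

Yes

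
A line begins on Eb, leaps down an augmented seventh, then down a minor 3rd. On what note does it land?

Dbb

An augmented seventh down from Eb is Fbb (letter F, 12 semitones down).
A minor third down from Fbb is Dbb (letter D, 3 semitones down).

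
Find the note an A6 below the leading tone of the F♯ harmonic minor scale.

G

The leading tone of F# harmonic minor is E#.
An augmented sixth (10 semitones) below E# lands on the letter G, giving G.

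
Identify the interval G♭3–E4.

The letter names run G→E, a span of 5 letter steps, so the interval is some kind of sixth.
Gb to E is 10 semitones. A major sixth is 9, so 10 makes it augmented.

augmented sixth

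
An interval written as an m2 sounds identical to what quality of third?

doubly diminished

A minor second spans 1 semitone.
A third spanning 1 semitone is doubly diminished (the major third is 4).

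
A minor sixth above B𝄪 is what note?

G##

B up a major sixth is G#, so the target letter is G.
From B##, a minor sixth is 8 semitones up: G##.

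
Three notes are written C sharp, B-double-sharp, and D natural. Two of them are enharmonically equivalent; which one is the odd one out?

In 12-tone equal temperament, enharmonic equivalents share a pitch class. C# is pitch class 1; B## is pitch class 1; D is pitch class 2.
C# and B## share pitch class 1, while D is pitch class 2.

D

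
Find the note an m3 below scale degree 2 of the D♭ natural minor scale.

Scale degree 2 of Db natural minor is Eb.
A minor third (3 semitones) below Eb lands on the letter C, giving C.

C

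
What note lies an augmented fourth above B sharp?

E##

A fourth above B lands on the letter E.
An augmented fourth spans 6 semitones, so B# moves to pitch class 6. On the letter E that is E##.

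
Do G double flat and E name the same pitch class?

Gbb is pitch class 5; E is pitch class 4.
The pitch classes differ (5 vs. 4), so they are not enharmonic equivalents.

No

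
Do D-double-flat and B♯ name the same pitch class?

Yes

Dbb is pitch class 0; B# is pitch class 0.
All spellings map to pitch class 0, so they are enharmonically equivalent.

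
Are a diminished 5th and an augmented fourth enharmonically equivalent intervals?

Yes

A diminished fifth spans 6 semitones; an augmented fourth spans 6.
They are enharmonically equivalent.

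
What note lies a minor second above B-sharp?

C#

B up a major second is C#, so the target letter is C.
From B#, a minor second is 1 semitone up: C#.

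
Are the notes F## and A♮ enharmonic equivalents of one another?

No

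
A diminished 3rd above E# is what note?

E up a major third is G#, so the target letter is G.
From E#, a diminished third is 2 semitones up: G.

G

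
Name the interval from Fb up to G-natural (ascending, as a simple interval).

augmented second

Counting letters F–G gives a second.
Fb→G = 3 semitones, 1 wider than the major second (2), so augmented.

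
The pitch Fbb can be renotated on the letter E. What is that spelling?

Eb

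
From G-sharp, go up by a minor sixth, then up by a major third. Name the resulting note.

G#

A minor sixth up from G# is E (letter E, 8 semitones up).
A major third up from E is G# (letter G, 4 semitones up).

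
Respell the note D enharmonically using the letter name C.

Plain C sits 2 semitones below D, so on the letter C the same pitch needs a double sharp: C##.

C##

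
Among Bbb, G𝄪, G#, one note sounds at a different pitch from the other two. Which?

G#

In 12-tone equal temperament, enharmonic equivalents share a pitch class. Bbb is pitch class 9; G## is pitch class 9; G# is pitch class 8.
Bbb and G## share pitch class 9, while G# is pitch class 8.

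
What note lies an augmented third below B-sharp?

G

B down a major third is G, so the target letter is G.
From B#, an augmented third is 5 semitones down: G.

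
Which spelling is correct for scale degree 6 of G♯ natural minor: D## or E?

Each scale degree takes a distinct letter name. Degree 6 of a scale on G must use the letter E.
E and D## are enharmonically the same pitch, but only E uses the letter E, so it is the correct spelling here.

E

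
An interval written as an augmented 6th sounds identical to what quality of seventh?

An augmented sixth spans 10 semitones.
A seventh spanning 10 semitones is minor (the major seventh is 11).

minor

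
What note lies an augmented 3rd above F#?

A##

A third above F lands on the letter A.
An augmented third spans 5 semitones, so F# moves to pitch class 11. On the letter A that is A##.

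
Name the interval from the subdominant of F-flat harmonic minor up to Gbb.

minor sixth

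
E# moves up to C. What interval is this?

diminished sixth

Counting letters E–F–G–A–B–C gives a sixth.
E#→C = 7 semitones, 2 narrower than the major sixth (9), so diminished.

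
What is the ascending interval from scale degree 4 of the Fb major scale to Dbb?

Scale degree 4 of Fb major is Bbb.
Bbb up to Dbb: letters B→D make it a third; 3 semitones makes it minor.

minor third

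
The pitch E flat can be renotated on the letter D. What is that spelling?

Eb is pitch class 3. The letter D alone is pitch class 2.
To reach pitch class 3 from D requires an offset of +1 semitone, i.e. sharp: D#.

D#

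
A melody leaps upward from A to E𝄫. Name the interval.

doubly diminished fifth

Counting letters A–B–C–D–E gives a fifth.
A→Ebb = 5 semitones, 2 narrower than the perfect fifth (7), so doubly diminished.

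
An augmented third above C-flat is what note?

E

C up a major third is E, so the target letter is E.
From Cb, an augmented third is 5 semitones up: E.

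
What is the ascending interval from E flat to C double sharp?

doubly augmented sixth

The letter names run E→C, a span of 5 letter steps, so the interval is some kind of sixth.
Eb to C## is 11 semitones. A major sixth is 9, so 11 makes it doubly augmented.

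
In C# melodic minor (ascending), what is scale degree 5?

The C# melodic minor (ascending) scale runs C# D# E F# G# A# B#.
Degree 5 is G#.

G#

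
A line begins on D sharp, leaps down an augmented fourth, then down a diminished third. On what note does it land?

F##

An augmented fourth down from D# is A (letter A, 6 semitones down).
A diminished third down from A is F## (letter F, 2 semitones down).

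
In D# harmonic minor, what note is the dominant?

A#

Degree 5 takes the letter 4 steps above D, which is A.
In harmonic minor, degree 5 sits 7 semitones above the tonic. D# + 7 semitones is pitch class 10, spelled on A as A#.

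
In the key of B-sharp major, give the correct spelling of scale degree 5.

F##

The B# major scale runs B# C## D## E# F## G## A##.
Degree 5 is F##.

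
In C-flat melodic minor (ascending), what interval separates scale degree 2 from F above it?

Scale degree 2 of Cb melodic minor (ascending) is Db.
Db up to F: letters D→F make it a third; 4 semitones makes it major.

major third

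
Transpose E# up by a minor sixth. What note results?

C#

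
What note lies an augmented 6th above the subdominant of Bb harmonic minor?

C#

The subdominant of Bb harmonic minor is Eb.
An augmented sixth (10 semitones) above Eb lands on the letter C, giving C#.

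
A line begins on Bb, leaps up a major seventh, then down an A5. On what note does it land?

A major seventh up from Bb is A (letter A, 11 semitones up).
An augmented fifth down from A is Db (letter D, 8 semitones down).

Db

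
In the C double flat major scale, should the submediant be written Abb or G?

Abb

Each scale degree takes a distinct letter name. Degree 6 of a scale on C must use the letter A.
Abb and G are enharmonically the same pitch, but only Abb uses the letter A, so it is the correct spelling here.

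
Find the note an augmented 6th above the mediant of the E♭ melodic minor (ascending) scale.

E

The mediant of Eb melodic minor (ascending) is Gb.
An augmented sixth (10 semitones) above Gb lands on the letter E, giving E.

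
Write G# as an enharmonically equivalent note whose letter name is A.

Ab

Plain A sits 1 semitone above G#, so on the letter A the same pitch needs a flat: Ab.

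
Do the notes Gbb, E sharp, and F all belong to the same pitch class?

Yes

Gbb = pitch class 5 and E# = pitch class 5 and F = pitch class 5 — the same pitch class, so they are enharmonic equivalents.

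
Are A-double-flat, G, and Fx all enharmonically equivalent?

Yes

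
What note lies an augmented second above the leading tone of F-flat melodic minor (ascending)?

F#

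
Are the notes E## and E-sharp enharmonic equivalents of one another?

Two spellings are enharmonically equivalent only if they share a pitch class.
Here E## → 6, E# → 5; 5 ≠ 6, so they are not.

No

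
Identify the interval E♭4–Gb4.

minor third

The letter names run E→G, a span of 2 letter steps, so the interval is some kind of third.
Eb to Gb is 3 semitones. A major third is 4, so 3 makes it minor.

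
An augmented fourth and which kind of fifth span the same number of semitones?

diminished

An augmented fourth spans 6 semitones.
A fifth spanning 6 semitones is diminished (the perfect fifth is 7).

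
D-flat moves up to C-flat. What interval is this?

minor seventh

The letter names run D→C, a span of 6 letter steps, so the interval is some kind of seventh.
Db to Cb is 10 semitones. A major seventh is 11, so 10 makes it minor.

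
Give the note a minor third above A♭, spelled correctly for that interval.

Cb

A up a major third is C#, so the target letter is C.
From Ab, a minor third is 3 semitones up: Cb.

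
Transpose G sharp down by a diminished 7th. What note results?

A##

G down a major seventh is Ab, so the target letter is A.
From G#, a diminished seventh is 9 semitones down: A##.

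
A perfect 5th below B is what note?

E

B down a perfect fifth is E, so the target letter is E.
From B, a perfect fifth is 7 semitones down: E.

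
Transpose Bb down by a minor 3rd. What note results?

B down a major third is G, so the target letter is G.
From Bb, a minor third is 3 semitones down: G.

G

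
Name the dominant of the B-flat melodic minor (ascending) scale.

The Bb melodic minor (ascending) scale runs Bb C Db Eb F G A.
Degree 5 is F.

F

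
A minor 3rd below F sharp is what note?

D#

A third below F lands on the letter D.
A minor third spans 3 semitones, so F# moves to pitch class 3. On the letter D that is D#.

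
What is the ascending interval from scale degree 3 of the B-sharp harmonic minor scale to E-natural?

minor second

Scale degree 3 of B# harmonic minor is D#.
D# up to E: letters D→E make it a second; 1 semitone makes it minor.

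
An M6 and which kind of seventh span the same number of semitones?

A major sixth spans 9 semitones.
A seventh spanning 9 semitones is diminished (the major seventh is 11).

diminished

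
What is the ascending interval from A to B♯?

The letter names run A→B, a span of 1 letter step, so the interval is some kind of second.
A to B# is 3 semitones. A major second is 2, so 3 makes it augmented.

augmented second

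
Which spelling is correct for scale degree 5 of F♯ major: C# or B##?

Each scale degree takes a distinct letter name. Degree 5 of a scale on F must use the letter C.
C# and B## are enharmonically the same pitch, but only C# uses the letter C, so it is the correct spelling here.

C#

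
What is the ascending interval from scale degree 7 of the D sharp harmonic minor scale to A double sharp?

major sixth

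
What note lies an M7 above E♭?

E up a major seventh is D#, so the target letter is D.
From Eb, a major seventh is 11 semitones up: D.

D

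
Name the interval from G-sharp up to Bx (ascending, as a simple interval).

Counting letters G–A–B gives a third.
G#→B## = 5 semitones, 1 wider than the major third (4), so augmented.

augmented third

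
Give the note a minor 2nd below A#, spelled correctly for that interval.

G##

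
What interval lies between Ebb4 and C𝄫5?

Counting letters E–F–G–A–B–C gives a sixth.
Ebb→Cbb = 8 semitones, 1 narrower than the major sixth (9), so minor.

minor sixth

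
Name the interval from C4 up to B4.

The letter names run C→B, a span of 6 letter steps, so the interval is some kind of seventh.
C to B is 11 semitones. A major seventh is 11, so 11 makes it major.

major seventh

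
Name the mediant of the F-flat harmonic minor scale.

Abb

The Fb harmonic minor scale runs Fb Gb Abb Bbb Cb Dbb Eb.
Degree 3 is Abb.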